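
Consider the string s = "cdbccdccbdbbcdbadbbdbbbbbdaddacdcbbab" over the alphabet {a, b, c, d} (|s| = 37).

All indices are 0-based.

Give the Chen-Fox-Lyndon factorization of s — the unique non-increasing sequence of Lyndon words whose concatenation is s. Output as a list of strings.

emit factor 1: 'cd' (i=0, period=2)
emit factor 2: 'bccdccbd' (i=2, period=8)
emit factor 3: 'bbcd' (i=10, period=4)
emit factor 4: 'b' (i=14, period=1)
emit factor 5: 'adbbdbbbbbdadd' (i=15, period=14)
emit factor 6: 'acdcbb' (i=29, period=6)
emit factor 7: 'ab' (i=35, period=2)

["cd", "bccdccbd", "bbcd", "b", "adbbdbbbbbdadd", "acdcbb", "ab"]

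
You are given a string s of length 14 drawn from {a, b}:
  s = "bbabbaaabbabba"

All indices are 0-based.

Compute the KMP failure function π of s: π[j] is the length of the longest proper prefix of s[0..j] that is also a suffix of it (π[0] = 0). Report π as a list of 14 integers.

π[0] = 0
j=1 s[j]='b': π[1]=1 (border 'b')
j=2 s[j]='a': k: 1→0; π[2]=0 (border '')
j=3 s[j]='b': π[3]=1 (border 'b')
j=4 s[j]='b': π[4]=2 (border 'bb')
j=5 s[j]='a': π[5]=3 (border 'bba')
j=6 s[j]='a': k: 3→0; π[6]=0 (border '')
j=7 s[j]='a': π[7]=0 (border '')
j=8 s[j]='b': π[8]=1 (border 'b')
j=9 s[j]='b': π[9]=2 (border 'bb')
j=10 s[j]='a': π[10]=3 (border 'bba')
j=11 s[j]='b': π[11]=4 (border 'bbab')
j=12 s[j]='b': π[12]=5 (border 'bbabb')
j=13 s[j]='a': π[13]=6 (border 'bbabba')

[0, 1, 0, 1, 2, 3, 0, 0, 1, 2, 3, 4, 5, 6]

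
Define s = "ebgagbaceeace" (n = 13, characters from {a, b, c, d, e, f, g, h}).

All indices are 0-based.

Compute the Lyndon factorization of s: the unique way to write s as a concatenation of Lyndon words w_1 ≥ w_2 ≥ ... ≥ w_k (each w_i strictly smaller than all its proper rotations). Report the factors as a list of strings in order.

emit factor 1: 'e' (i=0, period=1)
emit factor 2: 'bg' (i=1, period=2)
emit factor 3: 'agb' (i=3, period=3)
emit factor 4: 'acee' (i=6, period=4)
emit factor 5: 'ace' (i=10, period=3)

["e", "bg", "agb", "acee", "ace"]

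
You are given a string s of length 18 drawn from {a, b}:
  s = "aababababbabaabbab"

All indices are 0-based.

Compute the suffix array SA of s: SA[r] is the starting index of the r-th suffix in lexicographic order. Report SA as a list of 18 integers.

rank→(start, suffix):
  0 → (0, 'aababababbabaabbab')
  1 → (12, 'aabbab')
  2 → (16, 'ab')
  3 → (10, 'abaabbab')
  4 → (1, 'ababababbabaabbab')
  5 → (3, 'abababbabaabbab')
  6 → (5, 'ababbabaabbab')
  7 → (13, 'abbab')
  8 → (7, 'abbabaabbab')
  9 → (17, 'b')
  10 → (11, 'baabbab')
  11 → (15, 'bab')
  12 → (9, 'babaabbab')
  13 → (2, 'babababbabaabbab')
  14 → (4, 'bababbabaabbab')
  15 → (6, 'babbabaabbab')
  16 → (14, 'bbab')
  17 → (8, 'bbabaabbab')

[0, 12, 16, 10, 1, 3, 5, 13, 7, 17, 11, 15, 9, 2, 4, 6, 14, 8]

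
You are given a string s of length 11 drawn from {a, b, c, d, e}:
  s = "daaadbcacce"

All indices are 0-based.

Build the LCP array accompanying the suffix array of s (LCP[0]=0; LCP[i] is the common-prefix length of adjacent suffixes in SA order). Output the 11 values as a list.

[0, 2, 1, 1, 0, 0, 1, 1, 0, 1, 0]

sorted suffixes:
  #0 SA[0]=1  'aaadbcacce'
  #1 SA[1]=2  'aadbcacce'
  #2 SA[2]=7  'acce'
  #3 SA[3]=3  'adbcacce'
  #4 SA[4]=5  'bcacce'
  #5 SA[5]=6  'cacce'
  #6 SA[6]=8  'cce'
  #7 SA[7]=9  'ce'
  #8 SA[8]=0  'daaadbcacce'
  #9 SA[9]=4  'dbcacce'
  #10 SA[10]=10  'e'

SA = [1, 2, 7, 3, 5, 6, 8, 9, 0, 4, 10]
rank  pair      lcp
   1  s[1:],s[2:]  2  'aa'
   2  s[2:],s[7:]  1  'a'
   3  s[7:],s[3:]  1  'a'
   4  s[3:],s[5:]  0  ''
   5  s[5:],s[6:]  0  ''
   6  s[6:],s[8:]  1  'c'
   7  s[8:],s[9:]  1  'c'
   8  s[9:],s[0:]  0  ''
   9  s[0:],s[4:]  1  'd'
  10  s[4:],s[10:]  0  ''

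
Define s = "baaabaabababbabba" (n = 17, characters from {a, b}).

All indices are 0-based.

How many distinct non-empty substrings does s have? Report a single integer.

rank | idx | suffix
   0 |  16 | a
   1 |   1 | aaabaabababbabba
   2 |   2 | aabaabababbabba
   3 |   5 | aabababbabba
   4 |   3 | abaabababbabba
   5 |   6 | abababbabba
   6 |   8 | ababbabba
   7 |  13 | abba
   8 |  10 | abbabba
   9 |  15 | ba
  10 |   0 | baaabaabababbabba
  11 |   4 | baabababbabba
  12 |   7 | bababbabba
  13 |  12 | babba
  14 |   9 | babbabba
  15 |  14 | bba
  16 |  11 | bbabba

SA = [16, 1, 2, 5, 3, 6, 8, 13, 10, 15, 0, 4, 7, 12, 9, 14, 11]
[i] adj suffixes → lcp
  [1] 16/1 → 1 ('a')
  [2] 1/2 → 2 ('aa')
  [3] 2/5 → 4 ('aaba')
  [4] 5/3 → 1 ('a')
  [5] 3/6 → 3 ('aba')
  [6] 6/8 → 4 ('abab')
  [7] 8/13 → 2 ('ab')
  [8] 13/10 → 4 ('abba')
  [9] 10/15 → 0 ('')
  [10] 15/0 → 2 ('ba')
  [11] 0/4 → 3 ('baa')
  [12] 4/7 → 2 ('ba')
  [13] 7/12 → 3 ('bab')
  [14] 12/9 → 5 ('babba')
  [15] 9/14 → 1 ('b')
  [16] 14/11 → 3 ('bba')

n(n+1)/2 = 17·18/2 = 153
Σ LCP = 0 + 1 + 2 + 4 + 1 + 3 + 4 + 2 + 4 + 0 + 2 + 3 + 2 + 3 + 5 + 1 + 3 = 40
distinct = 153 − 40 = 113

113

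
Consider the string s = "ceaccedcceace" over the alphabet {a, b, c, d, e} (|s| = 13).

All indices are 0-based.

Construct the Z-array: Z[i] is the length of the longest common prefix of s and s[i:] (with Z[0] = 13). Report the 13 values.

Z[0]=13
i=1: outside box; Z[1]=0
i=2: outside box; Z[2]=0
i=3: outside box; Z[3]=1 scan→box=[3,4)
i=4: outside box; Z[4]=2 scan→box=[4,6)
i=5: min(r-i=1, Z[1]=0)=0; Z[5]=0
i=6: outside box; Z[6]=0
i=7: outside box; Z[7]=1 scan→box=[7,8)
i=8: outside box; Z[8]=4 scan→box=[8,12)
i=9: min(r-i=3, Z[1]=0)=0; Z[9]=0
i=10: min(r-i=2, Z[2]=0)=0; Z[10]=0
i=11: min(r-i=1, Z[3]=1)=1; Z[11]=2 scan→box=[11,13)
i=12: min(r-i=1, Z[1]=0)=0; Z[12]=0

[13, 0, 0, 1, 2, 0, 0, 1, 4, 0, 0, 2, 0]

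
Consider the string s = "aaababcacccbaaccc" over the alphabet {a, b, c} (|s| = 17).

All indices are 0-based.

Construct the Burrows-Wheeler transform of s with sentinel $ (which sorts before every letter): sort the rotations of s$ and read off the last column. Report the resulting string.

c$ababaccaacbcccaa

rank  rotation            last
    0  $aaababcacccbaaccc  c
    1  aaababcacccbaaccc$  $
    2  aababcacccbaaccc$a  a
    3  aaccc$aaababcacccb  b
    4  ababcacccbaaccc$aa  a
    5  abcacccbaaccc$aaab  b
    6  accc$aaababcacccba  a
    7  acccbaaccc$aaababc  c
    8  baaccc$aaababcaccc  c
    9  babcacccbaaccc$aaa  a
   10  bcacccbaaccc$aaaba  a
   11  c$aaababcacccbaacc  c
   12  cacccbaaccc$aaabab  b
   13  cbaaccc$aaababcacc  c
   14  cc$aaababcacccbaac  c
   15  ccbaaccc$aaababcac  c
   16  ccc$aaababcacccbaa  a
   17  cccbaaccc$aaababca  a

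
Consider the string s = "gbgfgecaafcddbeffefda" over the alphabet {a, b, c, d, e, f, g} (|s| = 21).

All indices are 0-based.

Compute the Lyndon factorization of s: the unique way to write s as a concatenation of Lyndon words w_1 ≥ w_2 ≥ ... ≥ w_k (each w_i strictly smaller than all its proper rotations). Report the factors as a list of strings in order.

["g", "bgfgec", "aafcddbeffefd", "a"]

emit factor 1: 'g' (i=0, period=1)
emit factor 2: 'bgfgec' (i=1, period=6)
emit factor 3: 'aafcddbeffefd' (i=7, period=13)
emit factor 4: 'a' (i=20, period=1)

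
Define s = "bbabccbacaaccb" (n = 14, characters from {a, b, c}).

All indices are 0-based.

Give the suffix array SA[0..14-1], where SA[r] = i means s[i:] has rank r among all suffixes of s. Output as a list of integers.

[9, 2, 7, 10, 13, 1, 6, 0, 3, 8, 12, 5, 11, 4]

rank→(start, suffix):
  0 → (9, 'aaccb')
  1 → (2, 'abccbacaaccb')
  2 → (7, 'acaaccb')
  3 → (10, 'accb')
  4 → (13, 'b')
  5 → (1, 'babccbacaaccb')
  6 → (6, 'bacaaccb')
  7 → (0, 'bbabccbacaaccb')
  8 → (3, 'bccbacaaccb')
  9 → (8, 'caaccb')
  10 → (12, 'cb')
  11 → (5, 'cbacaaccb')
  12 → (11, 'ccb')
  13 → (4, 'ccbacaaccb')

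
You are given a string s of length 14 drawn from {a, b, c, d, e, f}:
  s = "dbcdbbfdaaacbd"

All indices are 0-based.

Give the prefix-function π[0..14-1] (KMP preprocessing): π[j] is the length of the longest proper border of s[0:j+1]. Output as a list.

[0, 0, 0, 1, 2, 0, 0, 1, 0, 0, 0, 0, 0, 1]

π[0] = 0
j=1 s[j]='b': π[1]=0 (border '')
j=2 s[j]='c': π[2]=0 (border '')
j=3 s[j]='d': π[3]=1 (border 'd')
j=4 s[j]='b': π[4]=2 (border 'db')
j=5 s[j]='b': k: 2→0; π[5]=0 (border '')
j=6 s[j]='f': π[6]=0 (border '')
j=7 s[j]='d': π[7]=1 (border 'd')
j=8 s[j]='a': k: 1→0; π[8]=0 (border '')
j=9 s[j]='a': π[9]=0 (border '')
j=10 s[j]='a': π[10]=0 (border '')
j=11 s[j]='c': π[11]=0 (border '')
j=12 s[j]='b': π[12]=0 (border '')
j=13 s[j]='d': π[13]=1 (border 'd')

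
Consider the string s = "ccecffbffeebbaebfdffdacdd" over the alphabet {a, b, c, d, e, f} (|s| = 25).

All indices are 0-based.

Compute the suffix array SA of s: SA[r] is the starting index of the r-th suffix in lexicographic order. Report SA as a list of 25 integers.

[21, 13, 12, 11, 15, 6, 0, 22, 1, 3, 24, 20, 23, 17, 10, 14, 2, 9, 5, 19, 16, 8, 4, 18, 7]

rank | idx | suffix
   0 |  21 | acdd
   1 |  13 | aebfdffdacdd
   2 |  12 | baebfdffdacdd
   3 |  11 | bbaebfdffdacdd
   4 |  15 | bfdffdacdd
   5 |   6 | bffeebbaebfdffdacdd
   6 |   0 | ccecffbffeebbaebfdffdacdd
   7 |  22 | cdd
   8 |   1 | cecffbffeebbaebfdffdacdd
   9 |   3 | cffbffeebbaebfdffdacdd
  10 |  24 | d
  11 |  20 | dacdd
  12 |  23 | dd
  13 |  17 | dffdacdd
  14 |  10 | ebbaebfdffdacdd
  15 |  14 | ebfdffdacdd
  16 |   2 | ecffbffeebbaebfdffdacdd
  17 |   9 | eebbaebfdffdacdd
  18 |   5 | fbffeebbaebfdffdacdd
  19 |  19 | fdacdd
  20 |  16 | fdffdacdd
  21 |   8 | feebbaebfdffdacdd
  22 |   4 | ffbffeebbaebfdffdacdd
  23 |  18 | ffdacdd
  24 |   7 | ffeebbaebfdffdacdd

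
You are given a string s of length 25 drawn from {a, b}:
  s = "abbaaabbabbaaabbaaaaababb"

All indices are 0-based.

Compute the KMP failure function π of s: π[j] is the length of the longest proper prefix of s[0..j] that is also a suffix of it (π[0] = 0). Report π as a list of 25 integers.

π[0] = 0
j=1 s[j]='b': π[1]=0 (border '')
j=2 s[j]='b': π[2]=0 (border '')
j=3 s[j]='a': π[3]=1 (border 'a')
j=4 s[j]='a': k: 1→0; π[4]=1 (border 'a')
j=5 s[j]='a': k: 1→0; π[5]=1 (border 'a')
j=6 s[j]='b': π[6]=2 (border 'ab')
j=7 s[j]='b': π[7]=3 (border 'abb')
j=8 s[j]='a': π[8]=4 (border 'abba')
j=9 s[j]='b': k: 4→1; π[9]=2 (border 'ab')
j=10 s[j]='b': π[10]=3 (border 'abb')
j=11 s[j]='a': π[11]=4 (border 'abba')
j=12 s[j]='a': π[12]=5 (border 'abbaa')
j=13 s[j]='a': π[13]=6 (border 'abbaaa')
j=14 s[j]='b': π[14]=7 (border 'abbaaab')
j=15 s[j]='b': π[15]=8 (border 'abbaaabb')
j=16 s[j]='a': π[16]=9 (border 'abbaaabba')
j=17 s[j]='a': k: 9→4; π[17]=5 (border 'abbaa')
j=18 s[j]='a': π[18]=6 (border 'abbaaa')
j=19 s[j]='a': k: 6→1→0; π[19]=1 (border 'a')
j=20 s[j]='a': k: 1→0; π[20]=1 (border 'a')
j=21 s[j]='b': π[21]=2 (border 'ab')
j=22 s[j]='a': k: 2→0; π[22]=1 (border 'a')
j=23 s[j]='b': π[23]=2 (border 'ab')
j=24 s[j]='b': π[24]=3 (border 'abb')

[0, 0, 0, 1, 1, 1, 2, 3, 4, 2, 3, 4, 5, 6, 7, 8, 9, 5, 6, 1, 1, 2, 1, 2, 3]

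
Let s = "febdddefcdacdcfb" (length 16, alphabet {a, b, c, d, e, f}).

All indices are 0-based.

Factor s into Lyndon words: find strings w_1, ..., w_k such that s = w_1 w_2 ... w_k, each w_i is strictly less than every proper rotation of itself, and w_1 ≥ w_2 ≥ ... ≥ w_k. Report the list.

["f", "e", "bdddefcd", "acdcfb"]

emit factor 1: 'f' (i=0, period=1)
emit factor 2: 'e' (i=1, period=1)
emit factor 3: 'bdddefcd' (i=2, period=8)
emit factor 4: 'acdcfb' (i=10, period=6)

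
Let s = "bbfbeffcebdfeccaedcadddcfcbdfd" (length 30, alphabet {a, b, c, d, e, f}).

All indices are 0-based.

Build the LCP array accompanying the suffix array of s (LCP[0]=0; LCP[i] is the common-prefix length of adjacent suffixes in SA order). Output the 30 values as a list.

rank→(start, suffix):
  0 → (19, 'adddcfcbdfd')
  1 → (15, 'aedcadddcfcbdfd')
  2 → (0, 'bbfbeffcebdfeccaedcadddcfcbdfd')
  3 → (26, 'bdfd')
  4 → (9, 'bdfeccaedcadddcfcbdfd')
  5 → (3, 'beffcebdfeccaedcadddcfcbdfd')
  6 → (1, 'bfbeffcebdfeccaedcadddcfcbdfd')
  7 → (18, 'cadddcfcbdfd')
  8 → (14, 'caedcadddcfcbdfd')
  9 → (25, 'cbdfd')
  10 → (13, 'ccaedcadddcfcbdfd')
  11 → (7, 'cebdfeccaedcadddcfcbdfd')
  12 → (23, 'cfcbdfd')
  13 → (29, 'd')
  14 → (17, 'dcadddcfcbdfd')
  15 → (22, 'dcfcbdfd')
  16 → (21, 'ddcfcbdfd')
  17 → (20, 'dddcfcbdfd')
  18 → (27, 'dfd')
  19 → (10, 'dfeccaedcadddcfcbdfd')
  20 → (8, 'ebdfeccaedcadddcfcbdfd')
  21 → (12, 'eccaedcadddcfcbdfd')
  22 → (16, 'edcadddcfcbdfd')
  23 → (4, 'effcebdfeccaedcadddcfcbdfd')
  24 → (2, 'fbeffcebdfeccaedcadddcfcbdfd')
  25 → (24, 'fcbdfd')
  26 → (6, 'fcebdfeccaedcadddcfcbdfd')
  27 → (28, 'fd')
  28 → (11, 'feccaedcadddcfcbdfd')
  29 → (5, 'ffcebdfeccaedcadddcfcbdfd')

SA = [19, 15, 0, 26, 9, 3, 1, 18, 14, 25, 13, 7, 23, 29, 17, 22, 21, 20, 27, 10, 8, 12, 16, 4, 2, 24, 6, 28, 11, 5]
[i] adj suffixes → lcp
  [1] 19/15 → 1 ('a')
  [2] 15/0 → 0 ('')
  [3] 0/26 → 1 ('b')
  [4] 26/9 → 3 ('bdf')
  [5] 9/3 → 1 ('b')
  [6] 3/1 → 1 ('b')
  [7] 1/18 → 0 ('')
  [8] 18/14 → 2 ('ca')
  [9] 14/25 → 1 ('c')
  [10] 25/13 → 1 ('c')
  [11] 13/7 → 1 ('c')
  [12] 7/23 → 1 ('c')
  [13] 23/29 → 0 ('')
  [14] 29/17 → 1 ('d')
  [15] 17/22 → 2 ('dc')
  [16] 22/21 → 1 ('d')
  [17] 21/20 → 2 ('dd')
  [18] 20/27 → 1 ('d')
  [19] 27/10 → 2 ('df')
  [20] 10/8 → 0 ('')
  [21] 8/12 → 1 ('e')
  [22] 12/16 → 1 ('e')
  [23] 16/4 → 1 ('e')
  [24] 4/2 → 0 ('')
  [25] 2/24 → 1 ('f')
  [26] 24/6 → 2 ('fc')
  [27] 6/28 → 1 ('f')
  [28] 28/11 → 1 ('f')
  [29] 11/5 → 1 ('f')

[0, 1, 0, 1, 3, 1, 1, 0, 2, 1, 1, 1, 1, 0, 1, 2, 1, 2, 1, 2, 0, 1, 1, 1, 0, 1, 2, 1, 1, 1]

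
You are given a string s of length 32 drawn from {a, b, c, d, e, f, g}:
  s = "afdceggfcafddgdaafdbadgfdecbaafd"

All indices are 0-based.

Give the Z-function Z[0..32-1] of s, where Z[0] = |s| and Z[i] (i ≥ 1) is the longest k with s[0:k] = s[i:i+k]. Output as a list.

[32, 0, 0, 0, 0, 0, 0, 0, 0, 3, 0, 0, 0, 0, 0, 1, 3, 0, 0, 0, 1, 0, 0, 0, 0, 0, 0, 0, 1, 3, 0, 0]

Z[0]=32
i=1: outside box; Z[1]=0
i=2: outside box; Z[2]=0
i=3: outside box; Z[3]=0
i=4: outside box; Z[4]=0
i=5: outside box; Z[5]=0
i=6: outside box; Z[6]=0
i=7: outside box; Z[7]=0
i=8: outside box; Z[8]=0
i=9: outside box; Z[9]=3 grow→box=[9,12)
i=10: min(r-i=2, Z[1]=0)=0; Z[10]=0
i=11: min(r-i=1, Z[2]=0)=0; Z[11]=0
i=12: outside box; Z[12]=0
i=13: outside box; Z[13]=0
i=14: outside box; Z[14]=0
i=15: outside box; Z[15]=1 grow→box=[15,16)
i=16: outside box; Z[16]=3 grow→box=[16,19)
i=17: min(r-i=2, Z[1]=0)=0; Z[17]=0
i=18: min(r-i=1, Z[2]=0)=0; Z[18]=0
i=19: outside box; Z[19]=0
i=20: outside box; Z[20]=1 grow→box=[20,21)
i=21: outside box; Z[21]=0
i=22: outside box; Z[22]=0
i=23: outside box; Z[23]=0
i=24: outside box; Z[24]=0
i=25: outside box; Z[25]=0
i=26: outside box; Z[26]=0
i=27: outside box; Z[27]=0
i=28: outside box; Z[28]=1 grow→box=[28,29)
i=29: outside box; Z[29]=3 grow→box=[29,32)
i=30: min(r-i=2, Z[1]=0)=0; Z[30]=0
i=31: min(r-i=1, Z[2]=0)=0; Z[31]=0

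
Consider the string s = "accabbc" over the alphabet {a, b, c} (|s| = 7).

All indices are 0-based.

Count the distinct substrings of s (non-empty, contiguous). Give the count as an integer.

sorted suffixes:
  #0 SA[0]=3  'abbc'
  #1 SA[1]=0  'accabbc'
  #2 SA[2]=4  'bbc'
  #3 SA[3]=5  'bc'
  #4 SA[4]=6  'c'
  #5 SA[5]=2  'cabbc'
  #6 SA[6]=1  'ccabbc'

SA = [3, 0, 4, 5, 6, 2, 1]
rank  pair      lcp
   1  s[3:],s[0:]  1  'a'
   2  s[0:],s[4:]  0  ''
   3  s[4:],s[5:]  1  'b'
   4  s[5:],s[6:]  0  ''
   5  s[6:],s[2:]  1  'c'
   6  s[2:],s[1:]  1  'c'

n(n+1)/2 = 7·8/2 = 28
Σ LCP = 0 + 1 + 0 + 1 + 0 + 1 + 1 = 4
distinct = 28 − 4 = 24

24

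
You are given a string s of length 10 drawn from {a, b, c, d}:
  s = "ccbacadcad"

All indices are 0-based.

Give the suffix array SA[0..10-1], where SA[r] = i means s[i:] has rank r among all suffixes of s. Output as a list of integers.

rank→(start, suffix):
  0 → (3, 'acadcad')
  1 → (8, 'ad')
  2 → (5, 'adcad')
  3 → (2, 'bacadcad')
  4 → (7, 'cad')
  5 → (4, 'cadcad')
  6 → (1, 'cbacadcad')
  7 → (0, 'ccbacadcad')
  8 → (9, 'd')
  9 → (6, 'dcad')

[3, 8, 5, 2, 7, 4, 1, 0, 9, 6]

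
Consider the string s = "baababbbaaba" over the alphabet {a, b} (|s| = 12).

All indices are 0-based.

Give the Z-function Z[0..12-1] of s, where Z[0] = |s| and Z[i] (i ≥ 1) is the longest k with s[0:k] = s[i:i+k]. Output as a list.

[12, 0, 0, 2, 0, 1, 1, 5, 0, 0, 2, 0]

Z[0]=12
i=1: fresh scan; Z[1]=0
i=2: fresh scan; Z[2]=0
i=3: fresh scan; Z[3]=2 extend→box=[3,5)
i=4: min(r-i=1, Z[1]=0)=0; Z[4]=0
i=5: fresh scan; Z[5]=1 extend→box=[5,6)
i=6: fresh scan; Z[6]=1 extend→box=[6,7)
i=7: fresh scan; Z[7]=5 extend→box=[7,12)
i=8: min(r-i=4, Z[1]=0)=0; Z[8]=0
i=9: min(r-i=3, Z[2]=0)=0; Z[9]=0
i=10: min(r-i=2, Z[3]=2)=2; Z[10]=2
i=11: min(r-i=1, Z[4]=0)=0; Z[11]=0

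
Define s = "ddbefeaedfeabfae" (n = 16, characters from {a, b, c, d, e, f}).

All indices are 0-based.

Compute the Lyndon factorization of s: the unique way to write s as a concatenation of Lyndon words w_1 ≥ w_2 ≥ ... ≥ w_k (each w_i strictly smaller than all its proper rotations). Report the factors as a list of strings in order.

["d", "d", "befe", "aedfe", "abfae"]

emit factor 1: 'd' (i=0, period=1)
emit factor 2: 'd' (i=1, period=1)
emit factor 3: 'befe' (i=2, period=4)
emit factor 4: 'aedfe' (i=6, period=5)
emit factor 5: 'abfae' (i=11, period=5)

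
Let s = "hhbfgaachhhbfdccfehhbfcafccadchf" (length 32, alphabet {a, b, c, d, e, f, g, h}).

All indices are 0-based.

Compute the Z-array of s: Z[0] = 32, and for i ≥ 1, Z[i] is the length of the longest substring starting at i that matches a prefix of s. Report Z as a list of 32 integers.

[32, 1, 0, 0, 0, 0, 0, 0, 2, 4, 1, 0, 0, 0, 0, 0, 0, 0, 4, 1, 0, 0, 0, 0, 0, 0, 0, 0, 0, 0, 1, 0]

Z[0]=32
i=1: outside box; Z[1]=1 extend→box=[1,2)
i=2: outside box; Z[2]=0
i=3: outside box; Z[3]=0
i=4: outside box; Z[4]=0
i=5: outside box; Z[5]=0
i=6: outside box; Z[6]=0
i=7: outside box; Z[7]=0
i=8: outside box; Z[8]=2 extend→box=[8,10)
i=9: min(r-i=1, Z[1]=1)=1; Z[9]=4 extend→box=[9,13)
i=10: min(r-i=3, Z[1]=1)=1; Z[10]=1
i=11: min(r-i=2, Z[2]=0)=0; Z[11]=0
i=12: min(r-i=1, Z[3]=0)=0; Z[12]=0
i=13: outside box; Z[13]=0
i=14: outside box; Z[14]=0
i=15: outside box; Z[15]=0
i=16: outside box; Z[16]=0
i=17: outside box; Z[17]=0
i=18: outside box; Z[18]=4 extend→box=[18,22)
i=19: min(r-i=3, Z[1]=1)=1; Z[19]=1
i=20: min(r-i=2, Z[2]=0)=0; Z[20]=0
i=21: min(r-i=1, Z[3]=0)=0; Z[21]=0
i=22: outside box; Z[22]=0
i=23: outside box; Z[23]=0
i=24: outside box; Z[24]=0
i=25: outside box; Z[25]=0
i=26: outside box; Z[26]=0
i=27: outside box; Z[27]=0
i=28: outside box; Z[28]=0
i=29: outside box; Z[29]=0
i=30: outside box; Z[30]=1 extend→box=[30,31)
i=31: outside box; Z[31]=0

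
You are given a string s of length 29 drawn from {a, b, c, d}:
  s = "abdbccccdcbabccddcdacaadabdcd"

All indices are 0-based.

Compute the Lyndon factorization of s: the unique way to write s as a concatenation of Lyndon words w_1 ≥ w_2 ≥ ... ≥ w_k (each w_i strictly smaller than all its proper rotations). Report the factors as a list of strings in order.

["abdbccccdcb", "abccddcdac", "aadabdcd"]

emit factor 1: 'abdbccccdcb' (i=0, period=11)
emit factor 2: 'abccddcdac' (i=11, period=10)
emit factor 3: 'aadabdcd' (i=21, period=8)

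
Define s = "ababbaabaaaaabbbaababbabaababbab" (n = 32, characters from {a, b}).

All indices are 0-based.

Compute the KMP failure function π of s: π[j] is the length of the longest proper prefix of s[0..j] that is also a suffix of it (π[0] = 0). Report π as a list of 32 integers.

[0, 0, 1, 2, 0, 1, 1, 2, 3, 1, 1, 1, 1, 2, 0, 0, 1, 1, 2, 3, 4, 5, 6, 2, 3, 1, 2, 3, 4, 5, 6, 2]

π[0] = 0
j=1 s[j]='b': π[1]=0 (border '')
j=2 s[j]='a': π[2]=1 (border 'a')
j=3 s[j]='b': π[3]=2 (border 'ab')
j=4 s[j]='b': k: 2→0; π[4]=0 (border '')
j=5 s[j]='a': π[5]=1 (border 'a')
j=6 s[j]='a': k: 1→0; π[6]=1 (border 'a')
j=7 s[j]='b': π[7]=2 (border 'ab')
j=8 s[j]='a': π[8]=3 (border 'aba')
j=9 s[j]='a': k: 3→1→0; π[9]=1 (border 'a')
j=10 s[j]='a': k: 1→0; π[10]=1 (border 'a')
j=11 s[j]='a': k: 1→0; π[11]=1 (border 'a')
j=12 s[j]='a': k: 1→0; π[12]=1 (border 'a')
j=13 s[j]='b': π[13]=2 (border 'ab')
j=14 s[j]='b': k: 2→0; π[14]=0 (border '')
j=15 s[j]='b': π[15]=0 (border '')
j=16 s[j]='a': π[16]=1 (border 'a')
j=17 s[j]='a': k: 1→0; π[17]=1 (border 'a')
j=18 s[j]='b': π[18]=2 (border 'ab')
j=19 s[j]='a': π[19]=3 (border 'aba')
j=20 s[j]='b': π[20]=4 (border 'abab')
j=21 s[j]='b': π[21]=5 (border 'ababb')
j=22 s[j]='a': π[22]=6 (border 'ababba')
j=23 s[j]='b': k: 6→1; π[23]=2 (border 'ab')
j=24 s[j]='a': π[24]=3 (border 'aba')
j=25 s[j]='a': k: 3→1→0; π[25]=1 (border 'a')
j=26 s[j]='b': π[26]=2 (border 'ab')
j=27 s[j]='a': π[27]=3 (border 'aba')
j=28 s[j]='b': π[28]=4 (border 'abab')
j=29 s[j]='b': π[29]=5 (border 'ababb')
j=30 s[j]='a': π[30]=6 (border 'ababba')
j=31 s[j]='b': k: 6→1; π[31]=2 (border 'ab')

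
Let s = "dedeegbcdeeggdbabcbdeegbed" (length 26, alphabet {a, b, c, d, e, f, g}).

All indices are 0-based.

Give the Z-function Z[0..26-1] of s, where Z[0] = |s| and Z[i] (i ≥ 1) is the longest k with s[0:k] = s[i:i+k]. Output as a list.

[26, 0, 2, 0, 0, 0, 0, 0, 2, 0, 0, 0, 0, 1, 0, 0, 0, 0, 0, 2, 0, 0, 0, 0, 0, 1]

Z[0]=26
i=1: outside box; Z[1]=0
i=2: outside box; Z[2]=2 extend→box=[2,4)
i=3: min(r-i=1, Z[1]=0)=0; Z[3]=0
i=4: outside box; Z[4]=0
i=5: outside box; Z[5]=0
i=6: outside box; Z[6]=0
i=7: outside box; Z[7]=0
i=8: outside box; Z[8]=2 extend→box=[8,10)
i=9: min(r-i=1, Z[1]=0)=0; Z[9]=0
i=10: outside box; Z[10]=0
i=11: outside box; Z[11]=0
i=12: outside box; Z[12]=0
i=13: outside box; Z[13]=1 extend→box=[13,14)
i=14: outside box; Z[14]=0
i=15: outside box; Z[15]=0
i=16: outside box; Z[16]=0
i=17: outside box; Z[17]=0
i=18: outside box; Z[18]=0
i=19: outside box; Z[19]=2 extend→box=[19,21)
i=20: min(r-i=1, Z[1]=0)=0; Z[20]=0
i=21: outside box; Z[21]=0
i=22: outside box; Z[22]=0
i=23: outside box; Z[23]=0
i=24: outside box; Z[24]=0
i=25: outside box; Z[25]=1 extend→box=[25,26)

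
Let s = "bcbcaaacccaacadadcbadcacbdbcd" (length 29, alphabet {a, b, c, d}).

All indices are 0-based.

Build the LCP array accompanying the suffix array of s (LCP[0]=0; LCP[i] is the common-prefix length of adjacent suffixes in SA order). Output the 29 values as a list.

rank | idx | suffix
   0 |   4 | aaacccaacadadcbadcacbdbcd
   1 |  10 | aacadadcbadcacbdbcd
   2 |   5 | aacccaacadadcbadcacbdbcd
   3 |  11 | acadadcbadcacbdbcd
   4 |  22 | acbdbcd
   5 |   6 | acccaacadadcbadcacbdbcd
   6 |  13 | adadcbadcacbdbcd
   7 |  19 | adcacbdbcd
   8 |  15 | adcbadcacbdbcd
   9 |  18 | badcacbdbcd
  10 |   2 | bcaaacccaacadadcbadcacbdbcd
  11 |   0 | bcbcaaacccaacadadcbadcacbdbcd
  12 |  26 | bcd
  13 |  24 | bdbcd
  14 |   3 | caaacccaacadadcbadcacbdbcd
  15 |   9 | caacadadcbadcacbdbcd
  16 |  21 | cacbdbcd
  17 |  12 | cadadcbadcacbdbcd
  18 |  17 | cbadcacbdbcd
  19 |   1 | cbcaaacccaacadadcbadcacbdbcd
  20 |  23 | cbdbcd
  21 |   8 | ccaacadadcbadcacbdbcd
  22 |   7 | cccaacadadcbadcacbdbcd
  23 |  27 | cd
  24 |  28 | d
  25 |  14 | dadcbadcacbdbcd
  26 |  25 | dbcd
  27 |  20 | dcacbdbcd
  28 |  16 | dcbadcacbdbcd

SA = [4, 10, 5, 11, 22, 6, 13, 19, 15, 18, 2, 0, 26, 24, 3, 9, 21, 12, 17, 1, 23, 8, 7, 27, 28, 14, 25, 20, 16]
rank  pair      lcp
   1  s[4:],s[10:]  2  'aa'
   2  s[10:],s[5:]  3  'aac'
   3  s[5:],s[11:]  1  'a'
   4  s[11:],s[22:]  2  'ac'
   5  s[22:],s[6:]  2  'ac'
   6  s[6:],s[13:]  1  'a'
   7  s[13:],s[19:]  2  'ad'
   8  s[19:],s[15:]  3  'adc'
   9  s[15:],s[18:]  0  ''
  10  s[18:],s[2:]  1  'b'
  11  s[2:],s[0:]  2  'bc'
  12  s[0:],s[26:]  2  'bc'
  13  s[26:],s[24:]  1  'b'
  14  s[24:],s[3:]  0  ''
  15  s[3:],s[9:]  3  'caa'
  16  s[9:],s[21:]  2  'ca'
  17  s[21:],s[12:]  2  'ca'
  18  s[12:],s[17:]  1  'c'
  19  s[17:],s[1:]  2  'cb'
  20  s[1:],s[23:]  2  'cb'
  21  s[23:],s[8:]  1  'c'
  22  s[8:],s[7:]  2  'cc'
  23  s[7:],s[27:]  1  'c'
  24  s[27:],s[28:]  0  ''
  25  s[28:],s[14:]  1  'd'
  26  s[14:],s[25:]  1  'd'
  27  s[25:],s[20:]  1  'd'
  28  s[20:],s[16:]  2  'dc'

[0, 2, 3, 1, 2, 2, 1, 2, 3, 0, 1, 2, 2, 1, 0, 3, 2, 2, 1, 2, 2, 1, 2, 1, 0, 1, 1, 1, 2]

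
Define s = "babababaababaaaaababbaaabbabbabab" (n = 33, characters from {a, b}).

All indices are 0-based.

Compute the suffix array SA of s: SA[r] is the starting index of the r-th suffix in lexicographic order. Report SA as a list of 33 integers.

rank | idx | suffix
   0 |  12 | aaaaababbaaabbabbabab
   1 |  13 | aaaababbaaabbabbabab
   2 |  14 | aaababbaaabbabbabab
   3 |  21 | aaabbabbabab
   4 |   7 | aababaaaaababbaaabbabbabab
   5 |  15 | aababbaaabbabbabab
   6 |  22 | aabbabbabab
   7 |  31 | ab
   8 |  10 | abaaaaababbaaabbabbabab
   9 |   5 | abaababaaaaababbaaabbabbabab
  10 |  29 | abab
  11 |   8 | ababaaaaababbaaabbabbabab
  12 |   3 | ababaababaaaaababbaaabbabbabab
  13 |   1 | abababaababaaaaababbaaabbabbabab
  14 |  16 | ababbaaabbabbabab
  15 |  18 | abbaaabbabbabab
  16 |  26 | abbabab
  17 |  23 | abbabbabab
  18 |  32 | b
  19 |  11 | baaaaababbaaabbabbabab
  20 |  20 | baaabbabbabab
  21 |   6 | baababaaaaababbaaabbabbabab
  22 |  30 | bab
  23 |   9 | babaaaaababbaaabbabbabab
  24 |   4 | babaababaaaaababbaaabbabbabab
  25 |  28 | babab
  26 |   2 | bababaababaaaaababbaaabbabbabab
  27 |   0 | babababaababaaaaababbaaabbabbabab
  28 |  17 | babbaaabbabbabab
  29 |  25 | babbabab
  30 |  19 | bbaaabbabbabab
  31 |  27 | bbabab
  32 |  24 | bbabbabab

[12, 13, 14, 21, 7, 15, 22, 31, 10, 5, 29, 8, 3, 1, 16, 18, 26, 23, 32, 11, 20, 6, 30, 9, 4, 28, 2, 0, 17, 25, 19, 27, 24]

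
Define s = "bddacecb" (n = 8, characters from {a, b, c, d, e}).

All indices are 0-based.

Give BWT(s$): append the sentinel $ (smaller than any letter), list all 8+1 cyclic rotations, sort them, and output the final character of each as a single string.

bdc$eadbc

rank  rotation   last
    0  $bddacecb  b
    1  acecb$bdd  d
    2  b$bddacec  c
    3  bddacecb$  $
    4  cb$bddace  e
    5  cecb$bdda  a
    6  dacecb$bd  d
    7  ddacecb$b  b
    8  ecb$bddac  c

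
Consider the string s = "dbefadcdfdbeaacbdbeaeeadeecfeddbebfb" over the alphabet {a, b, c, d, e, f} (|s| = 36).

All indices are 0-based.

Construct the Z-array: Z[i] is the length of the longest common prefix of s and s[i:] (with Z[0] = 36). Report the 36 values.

[36, 0, 0, 0, 0, 1, 0, 1, 0, 3, 0, 0, 0, 0, 0, 0, 3, 0, 0, 0, 0, 0, 0, 1, 0, 0, 0, 0, 0, 1, 3, 0, 0, 0, 0, 0]

Z[0]=36
i=1: outside box; Z[1]=0
i=2: outside box; Z[2]=0
i=3: outside box; Z[3]=0
i=4: outside box; Z[4]=0
i=5: outside box; Z[5]=1 scan→box=[5,6)
i=6: outside box; Z[6]=0
i=7: outside box; Z[7]=1 scan→box=[7,8)
i=8: outside box; Z[8]=0
i=9: outside box; Z[9]=3 scan→box=[9,12)
i=10: min(r-i=2, Z[1]=0)=0; Z[10]=0
i=11: min(r-i=1, Z[2]=0)=0; Z[11]=0
i=12: outside box; Z[12]=0
i=13: outside box; Z[13]=0
i=14: outside box; Z[14]=0
i=15: outside box; Z[15]=0
i=16: outside box; Z[16]=3 scan→box=[16,19)
i=17: min(r-i=2, Z[1]=0)=0; Z[17]=0
i=18: min(r-i=1, Z[2]=0)=0; Z[18]=0
i=19: outside box; Z[19]=0
i=20: outside box; Z[20]=0
i=21: outside box; Z[21]=0
i=22: outside box; Z[22]=0
i=23: outside box; Z[23]=1 scan→box=[23,24)
i=24: outside box; Z[24]=0
i=25: outside box; Z[25]=0
i=26: outside box; Z[26]=0
i=27: outside box; Z[27]=0
i=28: outside box; Z[28]=0
i=29: outside box; Z[29]=1 scan→box=[29,30)
i=30: outside box; Z[30]=3 scan→box=[30,33)
i=31: min(r-i=2, Z[1]=0)=0; Z[31]=0
i=32: min(r-i=1, Z[2]=0)=0; Z[32]=0
i=33: outside box; Z[33]=0
i=34: outside box; Z[34]=0
i=35: outside box; Z[35]=0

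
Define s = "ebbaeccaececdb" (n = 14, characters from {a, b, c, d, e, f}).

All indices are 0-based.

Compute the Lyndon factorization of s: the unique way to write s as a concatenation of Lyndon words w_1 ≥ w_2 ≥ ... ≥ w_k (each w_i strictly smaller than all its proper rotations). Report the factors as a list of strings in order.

emit factor 1: 'e' (i=0, period=1)
emit factor 2: 'b' (i=1, period=1)
emit factor 3: 'b' (i=2, period=1)
emit factor 4: 'aeccaececdb' (i=3, period=11)

["e", "b", "b", "aeccaececdb"]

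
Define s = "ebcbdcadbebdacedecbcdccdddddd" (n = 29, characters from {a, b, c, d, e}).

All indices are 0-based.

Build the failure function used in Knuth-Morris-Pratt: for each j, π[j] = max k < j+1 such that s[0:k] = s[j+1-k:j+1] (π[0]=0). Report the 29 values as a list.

π[0] = 0
j=1 s[j]='b': π[1]=0 (border '')
j=2 s[j]='c': π[2]=0 (border '')
j=3 s[j]='b': π[3]=0 (border '')
j=4 s[j]='d': π[4]=0 (border '')
j=5 s[j]='c': π[5]=0 (border '')
j=6 s[j]='a': π[6]=0 (border '')
j=7 s[j]='d': π[7]=0 (border '')
j=8 s[j]='b': π[8]=0 (border '')
j=9 s[j]='e': π[9]=1 (border 'e')
j=10 s[j]='b': π[10]=2 (border 'eb')
j=11 s[j]='d': k: 2→0; π[11]=0 (border '')
j=12 s[j]='a': π[12]=0 (border '')
j=13 s[j]='c': π[13]=0 (border '')
j=14 s[j]='e': π[14]=1 (border 'e')
j=15 s[j]='d': k: 1→0; π[15]=0 (border '')
j=16 s[j]='e': π[16]=1 (border 'e')
j=17 s[j]='c': k: 1→0; π[17]=0 (border '')
j=18 s[j]='b': π[18]=0 (border '')
j=19 s[j]='c': π[19]=0 (border '')
j=20 s[j]='d': π[20]=0 (border '')
j=21 s[j]='c': π[21]=0 (border '')
j=22 s[j]='c': π[22]=0 (border '')
j=23 s[j]='d': π[23]=0 (border '')
j=24 s[j]='d': π[24]=0 (border '')
j=25 s[j]='d': π[25]=0 (border '')
j=26 s[j]='d': π[26]=0 (border '')
j=27 s[j]='d': π[27]=0 (border '')
j=28 s[j]='d': π[28]=0 (border '')

[0, 0, 0, 0, 0, 0, 0, 0, 0, 1, 2, 0, 0, 0, 1, 0, 1, 0, 0, 0, 0, 0, 0, 0, 0, 0, 0, 0, 0]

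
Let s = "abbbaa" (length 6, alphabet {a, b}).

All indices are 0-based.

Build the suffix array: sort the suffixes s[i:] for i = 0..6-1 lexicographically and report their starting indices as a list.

rank→(start, suffix):
  0 → (5, 'a')
  1 → (4, 'aa')
  2 → (0, 'abbbaa')
  3 → (3, 'baa')
  4 → (2, 'bbaa')
  5 → (1, 'bbbaa')

[5, 4, 0, 3, 2, 1]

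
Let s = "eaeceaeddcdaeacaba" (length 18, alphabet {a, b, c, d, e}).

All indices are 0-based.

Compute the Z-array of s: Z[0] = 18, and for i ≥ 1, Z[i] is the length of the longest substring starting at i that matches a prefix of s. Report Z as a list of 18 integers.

Z[0]=18
i=1: outside box; Z[1]=0
i=2: outside box; Z[2]=1 grow→box=[2,3)
i=3: outside box; Z[3]=0
i=4: outside box; Z[4]=3 grow→box=[4,7)
i=5: min(r-i=2, Z[1]=0)=0; Z[5]=0
i=6: min(r-i=1, Z[2]=1)=1; Z[6]=1
i=7: outside box; Z[7]=0
i=8: outside box; Z[8]=0
i=9: outside box; Z[9]=0
i=10: outside box; Z[10]=0
i=11: outside box; Z[11]=0
i=12: outside box; Z[12]=2 grow→box=[12,14)
i=13: min(r-i=1, Z[1]=0)=0; Z[13]=0
i=14: outside box; Z[14]=0
i=15: outside box; Z[15]=0
i=16: outside box; Z[16]=0
i=17: outside box; Z[17]=0

[18, 0, 1, 0, 3, 0, 1, 0, 0, 0, 0, 0, 2, 0, 0, 0, 0, 0]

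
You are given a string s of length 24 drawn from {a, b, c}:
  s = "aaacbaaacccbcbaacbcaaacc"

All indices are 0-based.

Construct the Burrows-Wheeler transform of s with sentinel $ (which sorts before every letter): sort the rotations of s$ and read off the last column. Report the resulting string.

c$cbabaaaaaacccccbabacaca

rank  rotation                   last
    0  $aaacbaaacccbcbaacbcaaacc  c
    1  aaacbaaacccbcbaacbcaaacc$  $
    2  aaacc$aaacbaaacccbcbaacbc  c
    3  aaacccbcbaacbcaaacc$aaacb  b
    4  aacbaaacccbcbaacbcaaacc$a  a
    5  aacbcaaacc$aaacbaaacccbcb  b
    6  aacc$aaacbaaacccbcbaacbca  a
    7  aacccbcbaacbcaaacc$aaacba  a
    8  acbaaacccbcbaacbcaaacc$aa  a
    9  acbcaaacc$aaacbaaacccbcba  a
   10  acc$aaacbaaacccbcbaacbcaa  a
   11  acccbcbaacbcaaacc$aaacbaa  a
   12  baaacccbcbaacbcaaacc$aaac  c
   13  baacbcaaacc$aaacbaaacccbc  c
   14  bcaaacc$aaacbaaacccbcbaac  c
   15  bcbaacbcaaacc$aaacbaaaccc  c
   16  c$aaacbaaacccbcbaacbcaaac  c
   17  caaacc$aaacbaaacccbcbaacb  b
   18  cbaaacccbcbaacbcaaacc$aaa  a
   19  cbaacbcaaacc$aaacbaaacccb  b
   20  cbcaaacc$aaacbaaacccbcbaa  a
   21  cbcbaacbcaaacc$aaacbaaacc  c
   22  cc$aaacbaaacccbcbaacbcaaa  a
   23  ccbcbaacbcaaacc$aaacbaaac  c
   24  cccbcbaacbcaaacc$aaacbaaa  a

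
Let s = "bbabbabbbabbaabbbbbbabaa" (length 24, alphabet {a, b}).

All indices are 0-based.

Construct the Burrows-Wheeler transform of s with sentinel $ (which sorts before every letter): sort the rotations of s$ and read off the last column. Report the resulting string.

aabbbbbbaabbbbbabb$ababba

rank  rotation                   last
    0  $bbabbabbbabbaabbbbbbabaa  a
    1  a$bbabbabbbabbaabbbbbbaba  a
    2  aa$bbabbabbbabbaabbbbbbab  b
    3  aabbbbbbabaa$bbabbabbbabb  b
    4  abaa$bbabbabbbabbaabbbbbb  b
    5  abbaabbbbbbabaa$bbabbabbb  b
    6  abbabbbabbaabbbbbbabaa$bb  b
    7  abbbabbaabbbbbbabaa$bbabb  b
    8  abbbbbbabaa$bbabbabbbabba  a
    9  baa$bbabbabbbabbaabbbbbba  a
   10  baabbbbbbabaa$bbabbabbbab  b
   11  babaa$bbabbabbbabbaabbbbb  b
   12  babbaabbbbbbabaa$bbabbabb  b
   13  babbabbbabbaabbbbbbabaa$b  b
   14  babbbabbaabbbbbbabaa$bbab  b
   15  bbaabbbbbbabaa$bbabbabbba  a
   16  bbabaa$bbabbabbbabbaabbbb  b
   17  bbabbaabbbbbbabaa$bbabbab  b
   18  bbabbabbbabbaabbbbbbabaa$  $
   19  bbabbbabbaabbbbbbabaa$bba  a
   20  bbbabaa$bbabbabbbabbaabbb  b
   21  bbbabbaabbbbbbabaa$bbabba  a
   22  bbbbabaa$bbabbabbbabbaabb  b
   23  bbbbbabaa$bbabbabbbabbaab  b
   24  bbbbbbabaa$bbabbabbbabbaa  a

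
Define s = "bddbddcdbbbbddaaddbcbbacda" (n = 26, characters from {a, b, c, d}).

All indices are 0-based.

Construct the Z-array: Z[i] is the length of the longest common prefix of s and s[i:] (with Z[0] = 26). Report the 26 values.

Z[0]=26
i=1: i≥r, start 0; Z[1]=0
i=2: i≥r, start 0; Z[2]=0
i=3: i≥r, start 0; Z[3]=3 scan→box=[3,6)
i=4: min(r-i=2, Z[1]=0)=0; Z[4]=0
i=5: min(r-i=1, Z[2]=0)=0; Z[5]=0
i=6: i≥r, start 0; Z[6]=0
i=7: i≥r, start 0; Z[7]=0
i=8: i≥r, start 0; Z[8]=1 scan→box=[8,9)
i=9: i≥r, start 0; Z[9]=1 scan→box=[9,10)
i=10: i≥r, start 0; Z[10]=1 scan→box=[10,11)
i=11: i≥r, start 0; Z[11]=3 scan→box=[11,14)
i=12: min(r-i=2, Z[1]=0)=0; Z[12]=0
i=13: min(r-i=1, Z[2]=0)=0; Z[13]=0
i=14: i≥r, start 0; Z[14]=0
i=15: i≥r, start 0; Z[15]=0
i=16: i≥r, start 0; Z[16]=0
i=17: i≥r, start 0; Z[17]=0
i=18: i≥r, start 0; Z[18]=1 scan→box=[18,19)
i=19: i≥r, start 0; Z[19]=0
i=20: i≥r, start 0; Z[20]=1 scan→box=[20,21)
i=21: i≥r, start 0; Z[21]=1 scan→box=[21,22)
i=22: i≥r, start 0; Z[22]=0
i=23: i≥r, start 0; Z[23]=0
i=24: i≥r, start 0; Z[24]=0
i=25: i≥r, start 0; Z[25]=0

[26, 0, 0, 3, 0, 0, 0, 0, 1, 1, 1, 3, 0, 0, 0, 0, 0, 0, 1, 0, 1, 1, 0, 0, 0, 0]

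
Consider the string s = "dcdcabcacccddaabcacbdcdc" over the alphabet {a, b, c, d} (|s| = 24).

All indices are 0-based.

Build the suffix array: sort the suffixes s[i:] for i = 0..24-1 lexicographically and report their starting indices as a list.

rank→(start, suffix):
  0 → (13, 'aabcacbdcdc')
  1 → (14, 'abcacbdcdc')
  2 → (4, 'abcacccddaabcacbdcdc')
  3 → (17, 'acbdcdc')
  4 → (7, 'acccddaabcacbdcdc')
  5 → (15, 'bcacbdcdc')
  6 → (5, 'bcacccddaabcacbdcdc')
  7 → (19, 'bdcdc')
  8 → (23, 'c')
  9 → (3, 'cabcacccddaabcacbdcdc')
  10 → (16, 'cacbdcdc')
  11 → (6, 'cacccddaabcacbdcdc')
  12 → (18, 'cbdcdc')
  13 → (8, 'cccddaabcacbdcdc')
  14 → (9, 'ccddaabcacbdcdc')
  15 → (21, 'cdc')
  16 → (1, 'cdcabcacccddaabcacbdcdc')
  17 → (10, 'cddaabcacbdcdc')
  18 → (12, 'daabcacbdcdc')
  19 → (22, 'dc')
  20 → (2, 'dcabcacccddaabcacbdcdc')
  21 → (20, 'dcdc')
  22 → (0, 'dcdcabcacccddaabcacbdcdc')
  23 → (11, 'ddaabcacbdcdc')

[13, 14, 4, 17, 7, 15, 5, 19, 23, 3, 16, 6, 18, 8, 9, 21, 1, 10, 12, 22, 2, 20, 0, 11]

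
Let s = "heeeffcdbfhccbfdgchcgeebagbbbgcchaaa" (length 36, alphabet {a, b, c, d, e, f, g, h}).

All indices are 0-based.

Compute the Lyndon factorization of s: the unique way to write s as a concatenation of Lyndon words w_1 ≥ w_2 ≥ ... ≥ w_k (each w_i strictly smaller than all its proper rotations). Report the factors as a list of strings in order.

["h", "eeeff", "cd", "bfhcc", "bfdgchcgee", "b", "agbbbgcch", "a", "a", "a"]

emit factor 1: 'h' (i=0, period=1)
emit factor 2: 'eeeff' (i=1, period=5)
emit factor 3: 'cd' (i=6, period=2)
emit factor 4: 'bfhcc' (i=8, period=5)
emit factor 5: 'bfdgchcgee' (i=13, period=10)
emit factor 6: 'b' (i=23, period=1)
emit factor 7: 'agbbbgcch' (i=24, period=9)
emit factor 8: 'a' (i=33, period=1)
emit factor 9: 'a' (i=34, period=1)
emit factor 10: 'a' (i=35, period=1)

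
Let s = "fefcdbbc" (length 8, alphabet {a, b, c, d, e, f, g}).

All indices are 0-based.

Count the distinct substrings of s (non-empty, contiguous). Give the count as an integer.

sorted suffixes:
  #0 SA[0]=5  'bbc'
  #1 SA[1]=6  'bc'
  #2 SA[2]=7  'c'
  #3 SA[3]=3  'cdbbc'
  #4 SA[4]=4  'dbbc'
  #5 SA[5]=1  'efcdbbc'
  #6 SA[6]=2  'fcdbbc'
  #7 SA[7]=0  'fefcdbbc'

SA = [5, 6, 7, 3, 4, 1, 2, 0]
rank  pair      lcp
   1  s[5:],s[6:]  1  'b'
   2  s[6:],s[7:]  0  ''
   3  s[7:],s[3:]  1  'c'
   4  s[3:],s[4:]  0  ''
   5  s[4:],s[1:]  0  ''
   6  s[1:],s[2:]  0  ''
   7  s[2:],s[0:]  1  'f'

n(n+1)/2 = 8·9/2 = 36
Σ LCP = 0 + 1 + 0 + 1 + 0 + 0 + 0 + 1 = 3
distinct = 36 − 3 = 33

33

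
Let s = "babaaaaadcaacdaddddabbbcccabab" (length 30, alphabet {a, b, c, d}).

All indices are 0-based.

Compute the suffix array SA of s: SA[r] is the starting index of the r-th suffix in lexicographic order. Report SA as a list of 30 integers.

[3, 4, 5, 10, 6, 28, 1, 26, 19, 11, 7, 14, 29, 2, 27, 0, 20, 21, 22, 9, 25, 24, 23, 12, 18, 13, 8, 17, 16, 15]

sorted suffixes:
  #0 SA[0]=3  'aaaaadcaacdaddddabbbcccabab'
  #1 SA[1]=4  'aaaadcaacdaddddabbbcccabab'
  #2 SA[2]=5  'aaadcaacdaddddabbbcccabab'
  #3 SA[3]=10  'aacdaddddabbbcccabab'
  #4 SA[4]=6  'aadcaacdaddddabbbcccabab'
  #5 SA[5]=28  'ab'
  #6 SA[6]=1  'abaaaaadcaacdaddddabbbcccabab'
  #7 SA[7]=26  'abab'
  #8 SA[8]=19  'abbbcccabab'
  #9 SA[9]=11  'acdaddddabbbcccabab'
  #10 SA[10]=7  'adcaacdaddddabbbcccabab'
  #11 SA[11]=14  'addddabbbcccabab'
  #12 SA[12]=29  'b'
  #13 SA[13]=2  'baaaaadcaacdaddddabbbcccabab'
  #14 SA[14]=27  'bab'
  #15 SA[15]=0  'babaaaaadcaacdaddddabbbcccabab'
  #16 SA[16]=20  'bbbcccabab'
  #17 SA[17]=21  'bbcccabab'
  #18 SA[18]=22  'bcccabab'
  #19 SA[19]=9  'caacdaddddabbbcccabab'
  #20 SA[20]=25  'cabab'
  #21 SA[21]=24  'ccabab'
  #22 SA[22]=23  'cccabab'
  #23 SA[23]=12  'cdaddddabbbcccabab'
  #24 SA[24]=18  'dabbbcccabab'
  #25 SA[25]=13  'daddddabbbcccabab'
  #26 SA[26]=8  'dcaacdaddddabbbcccabab'
  #27 SA[27]=17  'ddabbbcccabab'
  #28 SA[28]=16  'dddabbbcccabab'
  #29 SA[29]=15  'ddddabbbcccabab'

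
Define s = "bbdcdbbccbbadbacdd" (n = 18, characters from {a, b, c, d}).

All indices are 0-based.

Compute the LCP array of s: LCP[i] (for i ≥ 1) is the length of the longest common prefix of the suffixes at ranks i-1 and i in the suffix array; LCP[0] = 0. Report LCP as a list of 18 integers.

[0, 1, 0, 2, 1, 2, 2, 1, 1, 0, 1, 1, 2, 0, 1, 2, 1, 1]

rank | idx | suffix
   0 |  14 | acdd
   1 |  11 | adbacdd
   2 |  13 | bacdd
   3 |  10 | badbacdd
   4 |   9 | bbadbacdd
   5 |   5 | bbccbbadbacdd
   6 |   0 | bbdcdbbccbbadbacdd
   7 |   6 | bccbbadbacdd
   8 |   1 | bdcdbbccbbadbacdd
   9 |   8 | cbbadbacdd
  10 |   7 | ccbbadbacdd
  11 |   3 | cdbbccbbadbacdd
  12 |  15 | cdd
  13 |  17 | d
  14 |  12 | dbacdd
  15 |   4 | dbbccbbadbacdd
  16 |   2 | dcdbbccbbadbacdd
  17 |  16 | dd

SA = [14, 11, 13, 10, 9, 5, 0, 6, 1, 8, 7, 3, 15, 17, 12, 4, 2, 16]
[i] adj suffixes → lcp
  [1] 14/11 → 1 ('a')
  [2] 11/13 → 0 ('')
  [3] 13/10 → 2 ('ba')
  [4] 10/9 → 1 ('b')
  [5] 9/5 → 2 ('bb')
  [6] 5/0 → 2 ('bb')
  [7] 0/6 → 1 ('b')
  [8] 6/1 → 1 ('b')
  [9] 1/8 → 0 ('')
  [10] 8/7 → 1 ('c')
  [11] 7/3 → 1 ('c')
  [12] 3/15 → 2 ('cd')
  [13] 15/17 → 0 ('')
  [14] 17/12 → 1 ('d')
  [15] 12/4 → 2 ('db')
  [16] 4/2 → 1 ('d')
  [17] 2/16 → 1 ('d')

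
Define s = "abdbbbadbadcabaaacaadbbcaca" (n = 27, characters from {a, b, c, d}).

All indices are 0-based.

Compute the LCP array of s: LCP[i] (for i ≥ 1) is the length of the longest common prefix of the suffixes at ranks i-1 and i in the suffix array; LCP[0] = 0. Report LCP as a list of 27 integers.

[0, 1, 2, 2, 1, 2, 1, 3, 1, 3, 2, 0, 2, 3, 1, 2, 2, 1, 1, 0, 2, 2, 2, 0, 2, 3, 1]

rank→(start, suffix):
  0 → (26, 'a')
  1 → (14, 'aaacaadbbcaca')
  2 → (15, 'aacaadbbcaca')
  3 → (18, 'aadbbcaca')
  4 → (12, 'abaaacaadbbcaca')
  5 → (0, 'abdbbbadbadcabaaacaadbbcaca')
  6 → (24, 'aca')
  7 → (16, 'acaadbbcaca')
  8 → (6, 'adbadcabaaacaadbbcaca')
  9 → (19, 'adbbcaca')
  10 → (9, 'adcabaaacaadbbcaca')
  11 → (13, 'baaacaadbbcaca')
  12 → (5, 'badbadcabaaacaadbbcaca')
  13 → (8, 'badcabaaacaadbbcaca')
  14 → (4, 'bbadbadcabaaacaadbbcaca')
  15 → (3, 'bbbadbadcabaaacaadbbcaca')
  16 → (21, 'bbcaca')
  17 → (22, 'bcaca')
  18 → (1, 'bdbbbadbadcabaaacaadbbcaca')
  19 → (25, 'ca')
  20 → (17, 'caadbbcaca')
  21 → (11, 'cabaaacaadbbcaca')
  22 → (23, 'caca')
  23 → (7, 'dbadcabaaacaadbbcaca')
  24 → (2, 'dbbbadbadcabaaacaadbbcaca')
  25 → (20, 'dbbcaca')
  26 → (10, 'dcabaaacaadbbcaca')

SA = [26, 14, 15, 18, 12, 0, 24, 16, 6, 19, 9, 13, 5, 8, 4, 3, 21, 22, 1, 25, 17, 11, 23, 7, 2, 20, 10]
i: (SA[i-1],SA[i]) lcp shared
  1: (26,14) 1 'a'
  2: (14,15) 2 'aa'
  3: (15,18) 2 'aa'
  4: (18,12) 1 'a'
  5: (12,0) 2 'ab'
  6: (0,24) 1 'a'
  7: (24,16) 3 'aca'
  8: (16,6) 1 'a'
  9: (6,19) 3 'adb'
  10: (19,9) 2 'ad'
  11: (9,13) 0 ''
  12: (13,5) 2 'ba'
  13: (5,8) 3 'bad'
  14: (8,4) 1 'b'
  15: (4,3) 2 'bb'
  16: (3,21) 2 'bb'
  17: (21,22) 1 'b'
  18: (22,1) 1 'b'
  19: (1,25) 0 ''
  20: (25,17) 2 'ca'
  21: (17,11) 2 'ca'
  22: (11,23) 2 'ca'
  23: (23,7) 0 ''
  24: (7,2) 2 'db'
  25: (2,20) 3 'dbb'
  26: (20,10) 1 'd'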